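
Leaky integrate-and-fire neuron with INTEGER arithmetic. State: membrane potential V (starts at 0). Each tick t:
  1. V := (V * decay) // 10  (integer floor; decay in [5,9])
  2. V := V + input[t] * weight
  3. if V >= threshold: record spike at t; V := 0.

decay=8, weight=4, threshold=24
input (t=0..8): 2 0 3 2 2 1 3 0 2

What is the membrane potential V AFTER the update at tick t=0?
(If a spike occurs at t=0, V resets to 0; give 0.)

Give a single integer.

Answer: 8

Derivation:
t=0: input=2 -> V=8
t=1: input=0 -> V=6
t=2: input=3 -> V=16
t=3: input=2 -> V=20
t=4: input=2 -> V=0 FIRE
t=5: input=1 -> V=4
t=6: input=3 -> V=15
t=7: input=0 -> V=12
t=8: input=2 -> V=17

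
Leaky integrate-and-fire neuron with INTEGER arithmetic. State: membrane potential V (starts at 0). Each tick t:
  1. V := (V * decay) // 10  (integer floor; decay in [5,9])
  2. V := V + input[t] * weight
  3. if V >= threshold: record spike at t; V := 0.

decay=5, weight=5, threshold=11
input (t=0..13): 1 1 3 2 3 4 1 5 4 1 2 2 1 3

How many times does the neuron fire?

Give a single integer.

t=0: input=1 -> V=5
t=1: input=1 -> V=7
t=2: input=3 -> V=0 FIRE
t=3: input=2 -> V=10
t=4: input=3 -> V=0 FIRE
t=5: input=4 -> V=0 FIRE
t=6: input=1 -> V=5
t=7: input=5 -> V=0 FIRE
t=8: input=4 -> V=0 FIRE
t=9: input=1 -> V=5
t=10: input=2 -> V=0 FIRE
t=11: input=2 -> V=10
t=12: input=1 -> V=10
t=13: input=3 -> V=0 FIRE

Answer: 7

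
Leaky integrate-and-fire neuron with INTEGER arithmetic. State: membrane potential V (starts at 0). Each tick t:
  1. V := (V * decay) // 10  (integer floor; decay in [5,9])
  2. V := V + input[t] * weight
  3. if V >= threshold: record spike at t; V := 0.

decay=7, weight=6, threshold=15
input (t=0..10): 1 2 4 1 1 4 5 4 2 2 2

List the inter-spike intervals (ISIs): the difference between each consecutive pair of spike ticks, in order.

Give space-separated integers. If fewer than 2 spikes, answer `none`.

Answer: 1 3 1 1 2

Derivation:
t=0: input=1 -> V=6
t=1: input=2 -> V=0 FIRE
t=2: input=4 -> V=0 FIRE
t=3: input=1 -> V=6
t=4: input=1 -> V=10
t=5: input=4 -> V=0 FIRE
t=6: input=5 -> V=0 FIRE
t=7: input=4 -> V=0 FIRE
t=8: input=2 -> V=12
t=9: input=2 -> V=0 FIRE
t=10: input=2 -> V=12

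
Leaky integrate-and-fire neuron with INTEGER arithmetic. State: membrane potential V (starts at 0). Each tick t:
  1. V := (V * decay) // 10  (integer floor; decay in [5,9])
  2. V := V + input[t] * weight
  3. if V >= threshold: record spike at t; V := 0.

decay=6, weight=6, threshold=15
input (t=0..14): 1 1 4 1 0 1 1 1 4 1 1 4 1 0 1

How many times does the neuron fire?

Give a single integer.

Answer: 3

Derivation:
t=0: input=1 -> V=6
t=1: input=1 -> V=9
t=2: input=4 -> V=0 FIRE
t=3: input=1 -> V=6
t=4: input=0 -> V=3
t=5: input=1 -> V=7
t=6: input=1 -> V=10
t=7: input=1 -> V=12
t=8: input=4 -> V=0 FIRE
t=9: input=1 -> V=6
t=10: input=1 -> V=9
t=11: input=4 -> V=0 FIRE
t=12: input=1 -> V=6
t=13: input=0 -> V=3
t=14: input=1 -> V=7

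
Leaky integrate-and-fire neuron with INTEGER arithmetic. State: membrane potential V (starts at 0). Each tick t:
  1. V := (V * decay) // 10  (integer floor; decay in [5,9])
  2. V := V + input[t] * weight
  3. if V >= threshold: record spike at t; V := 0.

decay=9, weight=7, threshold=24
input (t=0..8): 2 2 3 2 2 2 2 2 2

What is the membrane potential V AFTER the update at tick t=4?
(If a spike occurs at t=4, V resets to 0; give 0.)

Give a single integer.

t=0: input=2 -> V=14
t=1: input=2 -> V=0 FIRE
t=2: input=3 -> V=21
t=3: input=2 -> V=0 FIRE
t=4: input=2 -> V=14
t=5: input=2 -> V=0 FIRE
t=6: input=2 -> V=14
t=7: input=2 -> V=0 FIRE
t=8: input=2 -> V=14

Answer: 14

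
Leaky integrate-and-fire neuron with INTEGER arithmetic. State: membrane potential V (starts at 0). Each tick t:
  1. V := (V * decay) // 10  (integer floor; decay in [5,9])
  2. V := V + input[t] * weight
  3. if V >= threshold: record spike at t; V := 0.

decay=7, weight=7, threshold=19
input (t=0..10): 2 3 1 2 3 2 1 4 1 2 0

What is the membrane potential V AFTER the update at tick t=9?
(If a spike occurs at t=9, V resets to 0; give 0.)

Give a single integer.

t=0: input=2 -> V=14
t=1: input=3 -> V=0 FIRE
t=2: input=1 -> V=7
t=3: input=2 -> V=18
t=4: input=3 -> V=0 FIRE
t=5: input=2 -> V=14
t=6: input=1 -> V=16
t=7: input=4 -> V=0 FIRE
t=8: input=1 -> V=7
t=9: input=2 -> V=18
t=10: input=0 -> V=12

Answer: 18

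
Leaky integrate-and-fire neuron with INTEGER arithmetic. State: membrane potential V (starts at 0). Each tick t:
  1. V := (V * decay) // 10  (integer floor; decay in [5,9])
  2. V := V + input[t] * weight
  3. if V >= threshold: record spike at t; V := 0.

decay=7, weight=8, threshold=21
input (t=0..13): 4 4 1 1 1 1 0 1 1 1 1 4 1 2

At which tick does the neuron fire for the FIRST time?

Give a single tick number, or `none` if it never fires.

t=0: input=4 -> V=0 FIRE
t=1: input=4 -> V=0 FIRE
t=2: input=1 -> V=8
t=3: input=1 -> V=13
t=4: input=1 -> V=17
t=5: input=1 -> V=19
t=6: input=0 -> V=13
t=7: input=1 -> V=17
t=8: input=1 -> V=19
t=9: input=1 -> V=0 FIRE
t=10: input=1 -> V=8
t=11: input=4 -> V=0 FIRE
t=12: input=1 -> V=8
t=13: input=2 -> V=0 FIRE

Answer: 0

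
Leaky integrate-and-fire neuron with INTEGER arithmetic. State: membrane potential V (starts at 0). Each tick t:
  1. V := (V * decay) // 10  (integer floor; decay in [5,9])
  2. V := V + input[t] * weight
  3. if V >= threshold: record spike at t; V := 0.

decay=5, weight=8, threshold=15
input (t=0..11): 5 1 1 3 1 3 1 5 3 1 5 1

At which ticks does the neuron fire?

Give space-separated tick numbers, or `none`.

Answer: 0 3 5 7 8 10

Derivation:
t=0: input=5 -> V=0 FIRE
t=1: input=1 -> V=8
t=2: input=1 -> V=12
t=3: input=3 -> V=0 FIRE
t=4: input=1 -> V=8
t=5: input=3 -> V=0 FIRE
t=6: input=1 -> V=8
t=7: input=5 -> V=0 FIRE
t=8: input=3 -> V=0 FIRE
t=9: input=1 -> V=8
t=10: input=5 -> V=0 FIRE
t=11: input=1 -> V=8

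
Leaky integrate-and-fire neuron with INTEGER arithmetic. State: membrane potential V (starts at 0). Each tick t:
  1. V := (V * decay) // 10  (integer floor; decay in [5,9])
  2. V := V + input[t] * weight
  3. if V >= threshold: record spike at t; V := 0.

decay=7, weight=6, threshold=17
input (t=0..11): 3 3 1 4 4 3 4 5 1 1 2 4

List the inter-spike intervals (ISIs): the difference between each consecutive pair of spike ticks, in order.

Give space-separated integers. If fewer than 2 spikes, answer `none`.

t=0: input=3 -> V=0 FIRE
t=1: input=3 -> V=0 FIRE
t=2: input=1 -> V=6
t=3: input=4 -> V=0 FIRE
t=4: input=4 -> V=0 FIRE
t=5: input=3 -> V=0 FIRE
t=6: input=4 -> V=0 FIRE
t=7: input=5 -> V=0 FIRE
t=8: input=1 -> V=6
t=9: input=1 -> V=10
t=10: input=2 -> V=0 FIRE
t=11: input=4 -> V=0 FIRE

Answer: 1 2 1 1 1 1 3 1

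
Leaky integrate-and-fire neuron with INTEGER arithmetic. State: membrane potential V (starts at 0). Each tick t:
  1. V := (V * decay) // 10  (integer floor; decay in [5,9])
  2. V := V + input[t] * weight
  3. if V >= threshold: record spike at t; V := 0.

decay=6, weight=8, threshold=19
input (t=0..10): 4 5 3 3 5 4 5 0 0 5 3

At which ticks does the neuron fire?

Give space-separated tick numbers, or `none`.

t=0: input=4 -> V=0 FIRE
t=1: input=5 -> V=0 FIRE
t=2: input=3 -> V=0 FIRE
t=3: input=3 -> V=0 FIRE
t=4: input=5 -> V=0 FIRE
t=5: input=4 -> V=0 FIRE
t=6: input=5 -> V=0 FIRE
t=7: input=0 -> V=0
t=8: input=0 -> V=0
t=9: input=5 -> V=0 FIRE
t=10: input=3 -> V=0 FIRE

Answer: 0 1 2 3 4 5 6 9 10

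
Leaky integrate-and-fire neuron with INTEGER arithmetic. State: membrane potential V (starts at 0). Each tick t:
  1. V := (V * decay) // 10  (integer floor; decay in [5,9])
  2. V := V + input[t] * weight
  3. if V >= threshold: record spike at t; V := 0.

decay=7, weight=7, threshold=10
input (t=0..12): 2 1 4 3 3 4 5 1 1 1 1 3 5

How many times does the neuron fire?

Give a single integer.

t=0: input=2 -> V=0 FIRE
t=1: input=1 -> V=7
t=2: input=4 -> V=0 FIRE
t=3: input=3 -> V=0 FIRE
t=4: input=3 -> V=0 FIRE
t=5: input=4 -> V=0 FIRE
t=6: input=5 -> V=0 FIRE
t=7: input=1 -> V=7
t=8: input=1 -> V=0 FIRE
t=9: input=1 -> V=7
t=10: input=1 -> V=0 FIRE
t=11: input=3 -> V=0 FIRE
t=12: input=5 -> V=0 FIRE

Answer: 10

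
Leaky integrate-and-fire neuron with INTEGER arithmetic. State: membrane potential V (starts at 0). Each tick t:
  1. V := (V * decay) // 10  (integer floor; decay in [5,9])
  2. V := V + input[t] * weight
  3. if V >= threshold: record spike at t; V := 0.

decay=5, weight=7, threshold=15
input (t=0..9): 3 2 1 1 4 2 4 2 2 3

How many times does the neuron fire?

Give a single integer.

Answer: 5

Derivation:
t=0: input=3 -> V=0 FIRE
t=1: input=2 -> V=14
t=2: input=1 -> V=14
t=3: input=1 -> V=14
t=4: input=4 -> V=0 FIRE
t=5: input=2 -> V=14
t=6: input=4 -> V=0 FIRE
t=7: input=2 -> V=14
t=8: input=2 -> V=0 FIRE
t=9: input=3 -> V=0 FIRE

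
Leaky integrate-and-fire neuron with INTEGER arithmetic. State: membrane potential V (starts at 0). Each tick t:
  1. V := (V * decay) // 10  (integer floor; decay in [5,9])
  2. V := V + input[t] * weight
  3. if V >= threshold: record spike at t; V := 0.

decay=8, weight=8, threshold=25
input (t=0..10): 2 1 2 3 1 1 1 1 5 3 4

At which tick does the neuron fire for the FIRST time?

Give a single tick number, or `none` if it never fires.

t=0: input=2 -> V=16
t=1: input=1 -> V=20
t=2: input=2 -> V=0 FIRE
t=3: input=3 -> V=24
t=4: input=1 -> V=0 FIRE
t=5: input=1 -> V=8
t=6: input=1 -> V=14
t=7: input=1 -> V=19
t=8: input=5 -> V=0 FIRE
t=9: input=3 -> V=24
t=10: input=4 -> V=0 FIRE

Answer: 2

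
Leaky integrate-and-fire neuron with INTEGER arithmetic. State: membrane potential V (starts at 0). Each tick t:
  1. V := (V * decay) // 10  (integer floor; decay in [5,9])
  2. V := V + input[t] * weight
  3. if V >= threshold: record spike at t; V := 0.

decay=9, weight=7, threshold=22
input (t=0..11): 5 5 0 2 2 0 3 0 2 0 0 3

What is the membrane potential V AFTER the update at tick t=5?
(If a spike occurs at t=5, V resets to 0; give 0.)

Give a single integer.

t=0: input=5 -> V=0 FIRE
t=1: input=5 -> V=0 FIRE
t=2: input=0 -> V=0
t=3: input=2 -> V=14
t=4: input=2 -> V=0 FIRE
t=5: input=0 -> V=0
t=6: input=3 -> V=21
t=7: input=0 -> V=18
t=8: input=2 -> V=0 FIRE
t=9: input=0 -> V=0
t=10: input=0 -> V=0
t=11: input=3 -> V=21

Answer: 0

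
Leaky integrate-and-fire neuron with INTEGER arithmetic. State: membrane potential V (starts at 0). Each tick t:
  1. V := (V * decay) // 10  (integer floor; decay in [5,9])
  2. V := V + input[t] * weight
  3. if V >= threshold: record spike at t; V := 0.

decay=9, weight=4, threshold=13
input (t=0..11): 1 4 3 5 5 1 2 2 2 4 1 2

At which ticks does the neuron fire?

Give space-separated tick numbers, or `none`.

t=0: input=1 -> V=4
t=1: input=4 -> V=0 FIRE
t=2: input=3 -> V=12
t=3: input=5 -> V=0 FIRE
t=4: input=5 -> V=0 FIRE
t=5: input=1 -> V=4
t=6: input=2 -> V=11
t=7: input=2 -> V=0 FIRE
t=8: input=2 -> V=8
t=9: input=4 -> V=0 FIRE
t=10: input=1 -> V=4
t=11: input=2 -> V=11

Answer: 1 3 4 7 9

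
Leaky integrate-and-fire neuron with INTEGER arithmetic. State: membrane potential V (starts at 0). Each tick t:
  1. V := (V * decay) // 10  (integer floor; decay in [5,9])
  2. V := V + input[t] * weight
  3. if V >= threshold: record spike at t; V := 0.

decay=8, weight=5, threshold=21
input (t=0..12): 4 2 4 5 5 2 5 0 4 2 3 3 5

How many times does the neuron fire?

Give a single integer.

Answer: 7

Derivation:
t=0: input=4 -> V=20
t=1: input=2 -> V=0 FIRE
t=2: input=4 -> V=20
t=3: input=5 -> V=0 FIRE
t=4: input=5 -> V=0 FIRE
t=5: input=2 -> V=10
t=6: input=5 -> V=0 FIRE
t=7: input=0 -> V=0
t=8: input=4 -> V=20
t=9: input=2 -> V=0 FIRE
t=10: input=3 -> V=15
t=11: input=3 -> V=0 FIRE
t=12: input=5 -> V=0 FIRE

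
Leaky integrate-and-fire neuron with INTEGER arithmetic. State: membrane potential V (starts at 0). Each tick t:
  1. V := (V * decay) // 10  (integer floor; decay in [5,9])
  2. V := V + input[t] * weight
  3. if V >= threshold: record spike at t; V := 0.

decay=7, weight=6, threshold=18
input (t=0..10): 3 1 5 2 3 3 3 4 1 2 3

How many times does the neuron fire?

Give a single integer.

t=0: input=3 -> V=0 FIRE
t=1: input=1 -> V=6
t=2: input=5 -> V=0 FIRE
t=3: input=2 -> V=12
t=4: input=3 -> V=0 FIRE
t=5: input=3 -> V=0 FIRE
t=6: input=3 -> V=0 FIRE
t=7: input=4 -> V=0 FIRE
t=8: input=1 -> V=6
t=9: input=2 -> V=16
t=10: input=3 -> V=0 FIRE

Answer: 7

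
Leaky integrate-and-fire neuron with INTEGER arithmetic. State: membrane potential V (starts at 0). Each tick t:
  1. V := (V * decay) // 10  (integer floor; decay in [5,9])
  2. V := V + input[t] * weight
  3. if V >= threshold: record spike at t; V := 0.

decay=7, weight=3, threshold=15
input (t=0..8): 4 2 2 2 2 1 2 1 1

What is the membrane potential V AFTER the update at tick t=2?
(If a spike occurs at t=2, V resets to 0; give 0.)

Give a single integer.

Answer: 0

Derivation:
t=0: input=4 -> V=12
t=1: input=2 -> V=14
t=2: input=2 -> V=0 FIRE
t=3: input=2 -> V=6
t=4: input=2 -> V=10
t=5: input=1 -> V=10
t=6: input=2 -> V=13
t=7: input=1 -> V=12
t=8: input=1 -> V=11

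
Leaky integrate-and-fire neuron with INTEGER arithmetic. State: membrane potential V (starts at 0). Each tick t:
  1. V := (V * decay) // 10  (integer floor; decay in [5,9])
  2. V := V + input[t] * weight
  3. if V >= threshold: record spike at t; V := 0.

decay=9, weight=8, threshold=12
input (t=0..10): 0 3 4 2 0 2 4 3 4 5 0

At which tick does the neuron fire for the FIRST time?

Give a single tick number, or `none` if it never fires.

Answer: 1

Derivation:
t=0: input=0 -> V=0
t=1: input=3 -> V=0 FIRE
t=2: input=4 -> V=0 FIRE
t=3: input=2 -> V=0 FIRE
t=4: input=0 -> V=0
t=5: input=2 -> V=0 FIRE
t=6: input=4 -> V=0 FIRE
t=7: input=3 -> V=0 FIRE
t=8: input=4 -> V=0 FIRE
t=9: input=5 -> V=0 FIRE
t=10: input=0 -> V=0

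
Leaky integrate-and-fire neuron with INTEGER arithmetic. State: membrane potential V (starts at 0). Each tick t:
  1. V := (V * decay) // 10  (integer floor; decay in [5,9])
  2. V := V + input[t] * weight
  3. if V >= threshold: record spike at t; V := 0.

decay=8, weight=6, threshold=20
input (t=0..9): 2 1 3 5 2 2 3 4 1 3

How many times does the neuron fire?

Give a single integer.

t=0: input=2 -> V=12
t=1: input=1 -> V=15
t=2: input=3 -> V=0 FIRE
t=3: input=5 -> V=0 FIRE
t=4: input=2 -> V=12
t=5: input=2 -> V=0 FIRE
t=6: input=3 -> V=18
t=7: input=4 -> V=0 FIRE
t=8: input=1 -> V=6
t=9: input=3 -> V=0 FIRE

Answer: 5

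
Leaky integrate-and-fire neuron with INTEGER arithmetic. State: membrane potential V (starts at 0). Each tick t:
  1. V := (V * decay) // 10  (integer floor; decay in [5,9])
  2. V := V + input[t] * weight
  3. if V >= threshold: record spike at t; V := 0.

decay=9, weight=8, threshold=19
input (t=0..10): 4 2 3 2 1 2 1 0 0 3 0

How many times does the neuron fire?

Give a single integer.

t=0: input=4 -> V=0 FIRE
t=1: input=2 -> V=16
t=2: input=3 -> V=0 FIRE
t=3: input=2 -> V=16
t=4: input=1 -> V=0 FIRE
t=5: input=2 -> V=16
t=6: input=1 -> V=0 FIRE
t=7: input=0 -> V=0
t=8: input=0 -> V=0
t=9: input=3 -> V=0 FIRE
t=10: input=0 -> V=0

Answer: 5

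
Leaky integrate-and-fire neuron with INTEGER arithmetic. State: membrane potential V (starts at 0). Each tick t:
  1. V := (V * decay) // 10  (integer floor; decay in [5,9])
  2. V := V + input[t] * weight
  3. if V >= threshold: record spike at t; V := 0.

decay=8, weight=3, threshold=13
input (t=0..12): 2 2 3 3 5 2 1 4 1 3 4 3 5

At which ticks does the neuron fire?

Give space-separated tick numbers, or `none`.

t=0: input=2 -> V=6
t=1: input=2 -> V=10
t=2: input=3 -> V=0 FIRE
t=3: input=3 -> V=9
t=4: input=5 -> V=0 FIRE
t=5: input=2 -> V=6
t=6: input=1 -> V=7
t=7: input=4 -> V=0 FIRE
t=8: input=1 -> V=3
t=9: input=3 -> V=11
t=10: input=4 -> V=0 FIRE
t=11: input=3 -> V=9
t=12: input=5 -> V=0 FIRE

Answer: 2 4 7 10 12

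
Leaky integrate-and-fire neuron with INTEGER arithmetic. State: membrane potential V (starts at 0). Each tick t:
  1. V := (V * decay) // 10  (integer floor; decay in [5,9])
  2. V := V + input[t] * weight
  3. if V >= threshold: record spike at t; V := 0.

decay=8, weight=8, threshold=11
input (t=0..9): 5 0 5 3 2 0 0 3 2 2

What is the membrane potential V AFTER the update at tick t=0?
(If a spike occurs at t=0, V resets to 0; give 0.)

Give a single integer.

Answer: 0

Derivation:
t=0: input=5 -> V=0 FIRE
t=1: input=0 -> V=0
t=2: input=5 -> V=0 FIRE
t=3: input=3 -> V=0 FIRE
t=4: input=2 -> V=0 FIRE
t=5: input=0 -> V=0
t=6: input=0 -> V=0
t=7: input=3 -> V=0 FIRE
t=8: input=2 -> V=0 FIRE
t=9: input=2 -> V=0 FIRE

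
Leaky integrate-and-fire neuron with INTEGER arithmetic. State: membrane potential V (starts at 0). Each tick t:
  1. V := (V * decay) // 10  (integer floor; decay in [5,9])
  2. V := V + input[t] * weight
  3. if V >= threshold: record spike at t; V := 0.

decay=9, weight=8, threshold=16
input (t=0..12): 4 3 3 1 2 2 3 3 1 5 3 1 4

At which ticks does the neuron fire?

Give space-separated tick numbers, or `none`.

Answer: 0 1 2 4 5 6 7 9 10 12

Derivation:
t=0: input=4 -> V=0 FIRE
t=1: input=3 -> V=0 FIRE
t=2: input=3 -> V=0 FIRE
t=3: input=1 -> V=8
t=4: input=2 -> V=0 FIRE
t=5: input=2 -> V=0 FIRE
t=6: input=3 -> V=0 FIRE
t=7: input=3 -> V=0 FIRE
t=8: input=1 -> V=8
t=9: input=5 -> V=0 FIRE
t=10: input=3 -> V=0 FIRE
t=11: input=1 -> V=8
t=12: input=4 -> V=0 FIRE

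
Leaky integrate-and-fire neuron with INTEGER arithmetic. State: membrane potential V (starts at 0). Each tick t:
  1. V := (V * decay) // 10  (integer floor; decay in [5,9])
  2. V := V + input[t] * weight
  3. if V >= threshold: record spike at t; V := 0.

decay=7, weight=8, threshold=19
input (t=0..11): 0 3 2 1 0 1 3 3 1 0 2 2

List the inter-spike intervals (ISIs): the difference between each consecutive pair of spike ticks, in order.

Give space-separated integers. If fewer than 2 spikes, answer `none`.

t=0: input=0 -> V=0
t=1: input=3 -> V=0 FIRE
t=2: input=2 -> V=16
t=3: input=1 -> V=0 FIRE
t=4: input=0 -> V=0
t=5: input=1 -> V=8
t=6: input=3 -> V=0 FIRE
t=7: input=3 -> V=0 FIRE
t=8: input=1 -> V=8
t=9: input=0 -> V=5
t=10: input=2 -> V=0 FIRE
t=11: input=2 -> V=16

Answer: 2 3 1 3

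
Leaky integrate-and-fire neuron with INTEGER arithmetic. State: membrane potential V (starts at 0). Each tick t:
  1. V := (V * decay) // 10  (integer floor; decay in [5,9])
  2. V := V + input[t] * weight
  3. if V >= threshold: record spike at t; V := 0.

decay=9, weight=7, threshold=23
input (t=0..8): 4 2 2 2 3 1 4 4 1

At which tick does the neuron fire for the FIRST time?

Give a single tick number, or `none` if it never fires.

Answer: 0

Derivation:
t=0: input=4 -> V=0 FIRE
t=1: input=2 -> V=14
t=2: input=2 -> V=0 FIRE
t=3: input=2 -> V=14
t=4: input=3 -> V=0 FIRE
t=5: input=1 -> V=7
t=6: input=4 -> V=0 FIRE
t=7: input=4 -> V=0 FIRE
t=8: input=1 -> V=7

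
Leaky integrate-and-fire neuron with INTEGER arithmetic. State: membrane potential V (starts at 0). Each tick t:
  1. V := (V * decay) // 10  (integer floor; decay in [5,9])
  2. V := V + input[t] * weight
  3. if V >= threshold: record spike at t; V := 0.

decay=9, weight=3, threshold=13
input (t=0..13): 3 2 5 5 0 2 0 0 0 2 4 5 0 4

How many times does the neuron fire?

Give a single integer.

Answer: 5

Derivation:
t=0: input=3 -> V=9
t=1: input=2 -> V=0 FIRE
t=2: input=5 -> V=0 FIRE
t=3: input=5 -> V=0 FIRE
t=4: input=0 -> V=0
t=5: input=2 -> V=6
t=6: input=0 -> V=5
t=7: input=0 -> V=4
t=8: input=0 -> V=3
t=9: input=2 -> V=8
t=10: input=4 -> V=0 FIRE
t=11: input=5 -> V=0 FIRE
t=12: input=0 -> V=0
t=13: input=4 -> V=12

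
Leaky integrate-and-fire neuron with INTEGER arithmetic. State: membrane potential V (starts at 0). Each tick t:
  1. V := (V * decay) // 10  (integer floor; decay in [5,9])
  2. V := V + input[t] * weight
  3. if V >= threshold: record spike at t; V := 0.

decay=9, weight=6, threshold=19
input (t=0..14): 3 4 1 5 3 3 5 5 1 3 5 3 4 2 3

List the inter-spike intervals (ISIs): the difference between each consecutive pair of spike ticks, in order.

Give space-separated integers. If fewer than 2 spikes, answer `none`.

Answer: 2 2 1 1 2 1 2 2

Derivation:
t=0: input=3 -> V=18
t=1: input=4 -> V=0 FIRE
t=2: input=1 -> V=6
t=3: input=5 -> V=0 FIRE
t=4: input=3 -> V=18
t=5: input=3 -> V=0 FIRE
t=6: input=5 -> V=0 FIRE
t=7: input=5 -> V=0 FIRE
t=8: input=1 -> V=6
t=9: input=3 -> V=0 FIRE
t=10: input=5 -> V=0 FIRE
t=11: input=3 -> V=18
t=12: input=4 -> V=0 FIRE
t=13: input=2 -> V=12
t=14: input=3 -> V=0 FIRE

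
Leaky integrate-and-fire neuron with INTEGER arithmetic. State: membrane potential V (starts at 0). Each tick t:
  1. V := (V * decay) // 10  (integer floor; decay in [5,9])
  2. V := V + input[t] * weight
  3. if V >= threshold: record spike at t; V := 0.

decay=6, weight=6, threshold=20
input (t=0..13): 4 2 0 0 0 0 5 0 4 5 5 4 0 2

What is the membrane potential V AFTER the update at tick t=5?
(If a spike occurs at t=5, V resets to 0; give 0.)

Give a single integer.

Answer: 1

Derivation:
t=0: input=4 -> V=0 FIRE
t=1: input=2 -> V=12
t=2: input=0 -> V=7
t=3: input=0 -> V=4
t=4: input=0 -> V=2
t=5: input=0 -> V=1
t=6: input=5 -> V=0 FIRE
t=7: input=0 -> V=0
t=8: input=4 -> V=0 FIRE
t=9: input=5 -> V=0 FIRE
t=10: input=5 -> V=0 FIRE
t=11: input=4 -> V=0 FIRE
t=12: input=0 -> V=0
t=13: input=2 -> V=12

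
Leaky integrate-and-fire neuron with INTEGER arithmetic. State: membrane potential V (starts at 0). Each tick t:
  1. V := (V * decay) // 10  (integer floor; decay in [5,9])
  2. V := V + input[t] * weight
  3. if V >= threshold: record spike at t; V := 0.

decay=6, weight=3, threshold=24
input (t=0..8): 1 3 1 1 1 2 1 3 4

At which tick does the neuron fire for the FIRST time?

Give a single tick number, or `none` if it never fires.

t=0: input=1 -> V=3
t=1: input=3 -> V=10
t=2: input=1 -> V=9
t=3: input=1 -> V=8
t=4: input=1 -> V=7
t=5: input=2 -> V=10
t=6: input=1 -> V=9
t=7: input=3 -> V=14
t=8: input=4 -> V=20

Answer: none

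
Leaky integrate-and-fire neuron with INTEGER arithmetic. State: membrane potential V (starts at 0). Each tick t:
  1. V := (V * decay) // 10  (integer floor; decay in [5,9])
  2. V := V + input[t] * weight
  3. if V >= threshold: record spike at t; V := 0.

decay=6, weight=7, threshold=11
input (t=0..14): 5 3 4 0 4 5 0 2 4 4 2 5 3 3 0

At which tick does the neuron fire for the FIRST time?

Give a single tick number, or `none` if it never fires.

Answer: 0

Derivation:
t=0: input=5 -> V=0 FIRE
t=1: input=3 -> V=0 FIRE
t=2: input=4 -> V=0 FIRE
t=3: input=0 -> V=0
t=4: input=4 -> V=0 FIRE
t=5: input=5 -> V=0 FIRE
t=6: input=0 -> V=0
t=7: input=2 -> V=0 FIRE
t=8: input=4 -> V=0 FIRE
t=9: input=4 -> V=0 FIRE
t=10: input=2 -> V=0 FIRE
t=11: input=5 -> V=0 FIRE
t=12: input=3 -> V=0 FIRE
t=13: input=3 -> V=0 FIRE
t=14: input=0 -> V=0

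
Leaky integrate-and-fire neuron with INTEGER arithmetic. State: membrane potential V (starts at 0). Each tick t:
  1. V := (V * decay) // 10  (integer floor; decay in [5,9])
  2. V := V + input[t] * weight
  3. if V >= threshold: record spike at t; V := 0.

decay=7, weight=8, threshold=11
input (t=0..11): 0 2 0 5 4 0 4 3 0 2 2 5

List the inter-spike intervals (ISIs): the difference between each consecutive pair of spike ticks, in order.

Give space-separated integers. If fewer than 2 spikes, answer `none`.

Answer: 2 1 2 1 2 1 1

Derivation:
t=0: input=0 -> V=0
t=1: input=2 -> V=0 FIRE
t=2: input=0 -> V=0
t=3: input=5 -> V=0 FIRE
t=4: input=4 -> V=0 FIRE
t=5: input=0 -> V=0
t=6: input=4 -> V=0 FIRE
t=7: input=3 -> V=0 FIRE
t=8: input=0 -> V=0
t=9: input=2 -> V=0 FIRE
t=10: input=2 -> V=0 FIRE
t=11: input=5 -> V=0 FIRE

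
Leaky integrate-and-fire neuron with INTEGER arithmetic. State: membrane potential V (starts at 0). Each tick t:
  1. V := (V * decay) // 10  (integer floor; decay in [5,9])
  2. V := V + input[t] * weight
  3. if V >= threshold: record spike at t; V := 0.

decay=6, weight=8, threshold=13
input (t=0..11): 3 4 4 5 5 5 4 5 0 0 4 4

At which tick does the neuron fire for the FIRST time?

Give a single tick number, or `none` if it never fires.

Answer: 0

Derivation:
t=0: input=3 -> V=0 FIRE
t=1: input=4 -> V=0 FIRE
t=2: input=4 -> V=0 FIRE
t=3: input=5 -> V=0 FIRE
t=4: input=5 -> V=0 FIRE
t=5: input=5 -> V=0 FIRE
t=6: input=4 -> V=0 FIRE
t=7: input=5 -> V=0 FIRE
t=8: input=0 -> V=0
t=9: input=0 -> V=0
t=10: input=4 -> V=0 FIRE
t=11: input=4 -> V=0 FIRE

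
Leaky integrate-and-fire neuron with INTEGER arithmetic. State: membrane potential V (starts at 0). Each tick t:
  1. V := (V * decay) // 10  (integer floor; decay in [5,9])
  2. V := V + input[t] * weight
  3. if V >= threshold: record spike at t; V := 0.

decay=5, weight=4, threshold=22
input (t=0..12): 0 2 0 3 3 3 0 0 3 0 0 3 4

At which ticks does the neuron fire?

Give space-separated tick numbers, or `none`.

Answer: 12

Derivation:
t=0: input=0 -> V=0
t=1: input=2 -> V=8
t=2: input=0 -> V=4
t=3: input=3 -> V=14
t=4: input=3 -> V=19
t=5: input=3 -> V=21
t=6: input=0 -> V=10
t=7: input=0 -> V=5
t=8: input=3 -> V=14
t=9: input=0 -> V=7
t=10: input=0 -> V=3
t=11: input=3 -> V=13
t=12: input=4 -> V=0 FIRE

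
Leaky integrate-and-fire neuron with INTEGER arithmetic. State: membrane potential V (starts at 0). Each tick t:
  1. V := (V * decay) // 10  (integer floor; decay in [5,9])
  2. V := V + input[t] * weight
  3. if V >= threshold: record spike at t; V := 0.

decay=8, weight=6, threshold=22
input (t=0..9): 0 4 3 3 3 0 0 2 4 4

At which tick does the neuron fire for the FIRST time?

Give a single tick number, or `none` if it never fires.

Answer: 1

Derivation:
t=0: input=0 -> V=0
t=1: input=4 -> V=0 FIRE
t=2: input=3 -> V=18
t=3: input=3 -> V=0 FIRE
t=4: input=3 -> V=18
t=5: input=0 -> V=14
t=6: input=0 -> V=11
t=7: input=2 -> V=20
t=8: input=4 -> V=0 FIRE
t=9: input=4 -> V=0 FIRE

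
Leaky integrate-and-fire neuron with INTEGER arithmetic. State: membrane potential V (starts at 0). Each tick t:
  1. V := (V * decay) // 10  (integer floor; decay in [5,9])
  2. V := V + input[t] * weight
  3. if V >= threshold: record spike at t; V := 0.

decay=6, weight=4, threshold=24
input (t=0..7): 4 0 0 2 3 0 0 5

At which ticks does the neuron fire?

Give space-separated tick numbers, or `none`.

t=0: input=4 -> V=16
t=1: input=0 -> V=9
t=2: input=0 -> V=5
t=3: input=2 -> V=11
t=4: input=3 -> V=18
t=5: input=0 -> V=10
t=6: input=0 -> V=6
t=7: input=5 -> V=23

Answer: none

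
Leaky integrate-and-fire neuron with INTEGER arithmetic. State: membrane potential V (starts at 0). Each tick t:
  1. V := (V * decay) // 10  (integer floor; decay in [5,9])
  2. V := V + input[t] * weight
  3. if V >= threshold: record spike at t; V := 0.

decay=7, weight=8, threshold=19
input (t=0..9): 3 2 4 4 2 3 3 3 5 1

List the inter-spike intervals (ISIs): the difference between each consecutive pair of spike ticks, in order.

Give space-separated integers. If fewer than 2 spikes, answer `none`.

t=0: input=3 -> V=0 FIRE
t=1: input=2 -> V=16
t=2: input=4 -> V=0 FIRE
t=3: input=4 -> V=0 FIRE
t=4: input=2 -> V=16
t=5: input=3 -> V=0 FIRE
t=6: input=3 -> V=0 FIRE
t=7: input=3 -> V=0 FIRE
t=8: input=5 -> V=0 FIRE
t=9: input=1 -> V=8

Answer: 2 1 2 1 1 1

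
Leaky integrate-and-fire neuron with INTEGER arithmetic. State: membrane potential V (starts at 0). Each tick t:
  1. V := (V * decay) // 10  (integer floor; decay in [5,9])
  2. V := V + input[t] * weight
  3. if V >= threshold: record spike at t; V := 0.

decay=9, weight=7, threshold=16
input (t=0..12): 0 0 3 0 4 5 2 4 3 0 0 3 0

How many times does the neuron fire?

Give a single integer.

Answer: 6

Derivation:
t=0: input=0 -> V=0
t=1: input=0 -> V=0
t=2: input=3 -> V=0 FIRE
t=3: input=0 -> V=0
t=4: input=4 -> V=0 FIRE
t=5: input=5 -> V=0 FIRE
t=6: input=2 -> V=14
t=7: input=4 -> V=0 FIRE
t=8: input=3 -> V=0 FIRE
t=9: input=0 -> V=0
t=10: input=0 -> V=0
t=11: input=3 -> V=0 FIRE
t=12: input=0 -> V=0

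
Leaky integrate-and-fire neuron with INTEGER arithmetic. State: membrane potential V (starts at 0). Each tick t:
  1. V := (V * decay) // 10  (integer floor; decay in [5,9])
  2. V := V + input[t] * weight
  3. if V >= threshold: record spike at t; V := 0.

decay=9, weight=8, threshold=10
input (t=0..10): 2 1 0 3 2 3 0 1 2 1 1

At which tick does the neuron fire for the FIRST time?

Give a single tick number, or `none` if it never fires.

t=0: input=2 -> V=0 FIRE
t=1: input=1 -> V=8
t=2: input=0 -> V=7
t=3: input=3 -> V=0 FIRE
t=4: input=2 -> V=0 FIRE
t=5: input=3 -> V=0 FIRE
t=6: input=0 -> V=0
t=7: input=1 -> V=8
t=8: input=2 -> V=0 FIRE
t=9: input=1 -> V=8
t=10: input=1 -> V=0 FIRE

Answer: 0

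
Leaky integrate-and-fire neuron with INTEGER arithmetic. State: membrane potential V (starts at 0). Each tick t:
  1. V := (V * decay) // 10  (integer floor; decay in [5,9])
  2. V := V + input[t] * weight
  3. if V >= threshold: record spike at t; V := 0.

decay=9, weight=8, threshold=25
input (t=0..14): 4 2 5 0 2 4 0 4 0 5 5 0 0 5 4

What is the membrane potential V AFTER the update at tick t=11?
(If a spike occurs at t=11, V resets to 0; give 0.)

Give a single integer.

Answer: 0

Derivation:
t=0: input=4 -> V=0 FIRE
t=1: input=2 -> V=16
t=2: input=5 -> V=0 FIRE
t=3: input=0 -> V=0
t=4: input=2 -> V=16
t=5: input=4 -> V=0 FIRE
t=6: input=0 -> V=0
t=7: input=4 -> V=0 FIRE
t=8: input=0 -> V=0
t=9: input=5 -> V=0 FIRE
t=10: input=5 -> V=0 FIRE
t=11: input=0 -> V=0
t=12: input=0 -> V=0
t=13: input=5 -> V=0 FIRE
t=14: input=4 -> V=0 FIRE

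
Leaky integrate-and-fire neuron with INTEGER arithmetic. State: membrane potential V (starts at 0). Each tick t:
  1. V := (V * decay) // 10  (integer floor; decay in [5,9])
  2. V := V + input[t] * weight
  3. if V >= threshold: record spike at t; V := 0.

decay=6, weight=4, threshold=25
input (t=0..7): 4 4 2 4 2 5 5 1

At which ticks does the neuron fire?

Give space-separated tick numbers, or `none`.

t=0: input=4 -> V=16
t=1: input=4 -> V=0 FIRE
t=2: input=2 -> V=8
t=3: input=4 -> V=20
t=4: input=2 -> V=20
t=5: input=5 -> V=0 FIRE
t=6: input=5 -> V=20
t=7: input=1 -> V=16

Answer: 1 5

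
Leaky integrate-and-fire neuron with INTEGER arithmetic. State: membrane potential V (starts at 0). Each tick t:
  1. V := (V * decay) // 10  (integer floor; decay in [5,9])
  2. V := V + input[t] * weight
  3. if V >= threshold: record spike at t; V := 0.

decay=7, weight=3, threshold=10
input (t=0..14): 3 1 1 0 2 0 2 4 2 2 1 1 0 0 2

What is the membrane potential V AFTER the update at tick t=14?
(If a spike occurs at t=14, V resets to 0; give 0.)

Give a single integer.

t=0: input=3 -> V=9
t=1: input=1 -> V=9
t=2: input=1 -> V=9
t=3: input=0 -> V=6
t=4: input=2 -> V=0 FIRE
t=5: input=0 -> V=0
t=6: input=2 -> V=6
t=7: input=4 -> V=0 FIRE
t=8: input=2 -> V=6
t=9: input=2 -> V=0 FIRE
t=10: input=1 -> V=3
t=11: input=1 -> V=5
t=12: input=0 -> V=3
t=13: input=0 -> V=2
t=14: input=2 -> V=7

Answer: 7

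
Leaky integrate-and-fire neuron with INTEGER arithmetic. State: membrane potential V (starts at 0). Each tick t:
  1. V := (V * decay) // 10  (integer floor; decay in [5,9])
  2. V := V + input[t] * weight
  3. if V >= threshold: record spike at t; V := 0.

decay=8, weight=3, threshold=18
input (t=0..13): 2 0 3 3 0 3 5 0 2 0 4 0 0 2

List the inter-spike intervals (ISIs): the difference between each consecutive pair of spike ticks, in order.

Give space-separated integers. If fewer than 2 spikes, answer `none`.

Answer: 3

Derivation:
t=0: input=2 -> V=6
t=1: input=0 -> V=4
t=2: input=3 -> V=12
t=3: input=3 -> V=0 FIRE
t=4: input=0 -> V=0
t=5: input=3 -> V=9
t=6: input=5 -> V=0 FIRE
t=7: input=0 -> V=0
t=8: input=2 -> V=6
t=9: input=0 -> V=4
t=10: input=4 -> V=15
t=11: input=0 -> V=12
t=12: input=0 -> V=9
t=13: input=2 -> V=13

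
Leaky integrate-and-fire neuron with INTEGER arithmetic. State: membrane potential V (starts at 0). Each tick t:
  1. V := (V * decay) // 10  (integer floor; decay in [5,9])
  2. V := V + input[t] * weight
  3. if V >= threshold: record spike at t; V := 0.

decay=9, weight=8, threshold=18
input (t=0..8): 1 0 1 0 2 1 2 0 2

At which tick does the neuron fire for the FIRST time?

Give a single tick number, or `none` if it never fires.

Answer: 4

Derivation:
t=0: input=1 -> V=8
t=1: input=0 -> V=7
t=2: input=1 -> V=14
t=3: input=0 -> V=12
t=4: input=2 -> V=0 FIRE
t=5: input=1 -> V=8
t=6: input=2 -> V=0 FIRE
t=7: input=0 -> V=0
t=8: input=2 -> V=16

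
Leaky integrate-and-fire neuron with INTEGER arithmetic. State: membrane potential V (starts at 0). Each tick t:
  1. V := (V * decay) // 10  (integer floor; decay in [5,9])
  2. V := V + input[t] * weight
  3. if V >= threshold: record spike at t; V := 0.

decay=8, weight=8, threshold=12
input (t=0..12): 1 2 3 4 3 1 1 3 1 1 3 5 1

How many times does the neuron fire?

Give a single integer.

t=0: input=1 -> V=8
t=1: input=2 -> V=0 FIRE
t=2: input=3 -> V=0 FIRE
t=3: input=4 -> V=0 FIRE
t=4: input=3 -> V=0 FIRE
t=5: input=1 -> V=8
t=6: input=1 -> V=0 FIRE
t=7: input=3 -> V=0 FIRE
t=8: input=1 -> V=8
t=9: input=1 -> V=0 FIRE
t=10: input=3 -> V=0 FIRE
t=11: input=5 -> V=0 FIRE
t=12: input=1 -> V=8

Answer: 9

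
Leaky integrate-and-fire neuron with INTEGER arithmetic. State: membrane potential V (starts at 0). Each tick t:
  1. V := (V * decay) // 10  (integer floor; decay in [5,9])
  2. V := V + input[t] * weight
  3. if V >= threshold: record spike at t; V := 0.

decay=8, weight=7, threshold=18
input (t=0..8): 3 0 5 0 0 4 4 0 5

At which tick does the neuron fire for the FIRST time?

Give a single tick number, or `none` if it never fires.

t=0: input=3 -> V=0 FIRE
t=1: input=0 -> V=0
t=2: input=5 -> V=0 FIRE
t=3: input=0 -> V=0
t=4: input=0 -> V=0
t=5: input=4 -> V=0 FIRE
t=6: input=4 -> V=0 FIRE
t=7: input=0 -> V=0
t=8: input=5 -> V=0 FIRE

Answer: 0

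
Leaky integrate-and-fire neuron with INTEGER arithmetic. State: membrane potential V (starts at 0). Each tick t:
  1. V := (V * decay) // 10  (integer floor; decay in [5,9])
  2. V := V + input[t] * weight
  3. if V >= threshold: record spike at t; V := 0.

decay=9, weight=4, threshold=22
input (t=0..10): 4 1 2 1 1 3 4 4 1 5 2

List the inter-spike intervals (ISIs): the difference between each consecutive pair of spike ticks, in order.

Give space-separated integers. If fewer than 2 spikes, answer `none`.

t=0: input=4 -> V=16
t=1: input=1 -> V=18
t=2: input=2 -> V=0 FIRE
t=3: input=1 -> V=4
t=4: input=1 -> V=7
t=5: input=3 -> V=18
t=6: input=4 -> V=0 FIRE
t=7: input=4 -> V=16
t=8: input=1 -> V=18
t=9: input=5 -> V=0 FIRE
t=10: input=2 -> V=8

Answer: 4 3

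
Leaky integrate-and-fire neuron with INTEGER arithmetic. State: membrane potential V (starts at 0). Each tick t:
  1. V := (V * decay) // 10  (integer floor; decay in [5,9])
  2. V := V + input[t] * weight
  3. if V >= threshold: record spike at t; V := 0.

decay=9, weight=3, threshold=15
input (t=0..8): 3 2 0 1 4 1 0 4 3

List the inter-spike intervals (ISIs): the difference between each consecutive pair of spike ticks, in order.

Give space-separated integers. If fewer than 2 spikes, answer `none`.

Answer: 4

Derivation:
t=0: input=3 -> V=9
t=1: input=2 -> V=14
t=2: input=0 -> V=12
t=3: input=1 -> V=13
t=4: input=4 -> V=0 FIRE
t=5: input=1 -> V=3
t=6: input=0 -> V=2
t=7: input=4 -> V=13
t=8: input=3 -> V=0 FIRE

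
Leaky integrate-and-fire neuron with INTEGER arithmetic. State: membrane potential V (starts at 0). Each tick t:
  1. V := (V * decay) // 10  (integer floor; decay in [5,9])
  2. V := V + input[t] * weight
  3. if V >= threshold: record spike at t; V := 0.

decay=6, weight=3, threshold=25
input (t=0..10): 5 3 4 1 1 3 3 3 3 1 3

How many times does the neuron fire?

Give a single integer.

t=0: input=5 -> V=15
t=1: input=3 -> V=18
t=2: input=4 -> V=22
t=3: input=1 -> V=16
t=4: input=1 -> V=12
t=5: input=3 -> V=16
t=6: input=3 -> V=18
t=7: input=3 -> V=19
t=8: input=3 -> V=20
t=9: input=1 -> V=15
t=10: input=3 -> V=18

Answer: 0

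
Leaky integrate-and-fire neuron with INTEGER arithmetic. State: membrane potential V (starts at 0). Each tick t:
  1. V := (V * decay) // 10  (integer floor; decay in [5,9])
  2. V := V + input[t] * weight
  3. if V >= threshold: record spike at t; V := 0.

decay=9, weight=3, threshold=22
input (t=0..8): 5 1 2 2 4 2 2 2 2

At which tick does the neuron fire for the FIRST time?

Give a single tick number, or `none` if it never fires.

t=0: input=5 -> V=15
t=1: input=1 -> V=16
t=2: input=2 -> V=20
t=3: input=2 -> V=0 FIRE
t=4: input=4 -> V=12
t=5: input=2 -> V=16
t=6: input=2 -> V=20
t=7: input=2 -> V=0 FIRE
t=8: input=2 -> V=6

Answer: 3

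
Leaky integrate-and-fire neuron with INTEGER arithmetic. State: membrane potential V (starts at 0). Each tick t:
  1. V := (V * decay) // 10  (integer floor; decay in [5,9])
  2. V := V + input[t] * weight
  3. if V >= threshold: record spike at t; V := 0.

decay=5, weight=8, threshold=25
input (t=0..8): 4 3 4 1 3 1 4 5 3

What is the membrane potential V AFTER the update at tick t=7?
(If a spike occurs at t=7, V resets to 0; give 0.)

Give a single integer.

t=0: input=4 -> V=0 FIRE
t=1: input=3 -> V=24
t=2: input=4 -> V=0 FIRE
t=3: input=1 -> V=8
t=4: input=3 -> V=0 FIRE
t=5: input=1 -> V=8
t=6: input=4 -> V=0 FIRE
t=7: input=5 -> V=0 FIRE
t=8: input=3 -> V=24

Answer: 0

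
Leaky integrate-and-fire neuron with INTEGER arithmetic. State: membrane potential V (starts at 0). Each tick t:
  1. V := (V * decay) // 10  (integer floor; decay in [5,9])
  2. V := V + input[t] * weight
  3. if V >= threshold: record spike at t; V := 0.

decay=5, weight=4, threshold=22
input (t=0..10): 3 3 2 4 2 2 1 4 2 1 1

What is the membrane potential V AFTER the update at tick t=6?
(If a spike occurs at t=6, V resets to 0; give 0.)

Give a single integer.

t=0: input=3 -> V=12
t=1: input=3 -> V=18
t=2: input=2 -> V=17
t=3: input=4 -> V=0 FIRE
t=4: input=2 -> V=8
t=5: input=2 -> V=12
t=6: input=1 -> V=10
t=7: input=4 -> V=21
t=8: input=2 -> V=18
t=9: input=1 -> V=13
t=10: input=1 -> V=10

Answer: 10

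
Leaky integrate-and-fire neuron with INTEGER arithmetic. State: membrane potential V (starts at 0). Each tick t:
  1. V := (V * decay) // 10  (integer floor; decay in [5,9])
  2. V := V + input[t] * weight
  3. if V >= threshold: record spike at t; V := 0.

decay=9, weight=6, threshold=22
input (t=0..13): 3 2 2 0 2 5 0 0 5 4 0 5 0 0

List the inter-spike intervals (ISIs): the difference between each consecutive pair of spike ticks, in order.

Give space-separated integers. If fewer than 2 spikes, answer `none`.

t=0: input=3 -> V=18
t=1: input=2 -> V=0 FIRE
t=2: input=2 -> V=12
t=3: input=0 -> V=10
t=4: input=2 -> V=21
t=5: input=5 -> V=0 FIRE
t=6: input=0 -> V=0
t=7: input=0 -> V=0
t=8: input=5 -> V=0 FIRE
t=9: input=4 -> V=0 FIRE
t=10: input=0 -> V=0
t=11: input=5 -> V=0 FIRE
t=12: input=0 -> V=0
t=13: input=0 -> V=0

Answer: 4 3 1 2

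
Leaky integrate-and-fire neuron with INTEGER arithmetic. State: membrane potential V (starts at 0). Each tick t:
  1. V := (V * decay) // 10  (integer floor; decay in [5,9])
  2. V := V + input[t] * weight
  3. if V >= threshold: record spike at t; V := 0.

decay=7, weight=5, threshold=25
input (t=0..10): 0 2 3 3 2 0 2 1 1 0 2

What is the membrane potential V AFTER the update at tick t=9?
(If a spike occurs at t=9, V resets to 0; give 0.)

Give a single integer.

t=0: input=0 -> V=0
t=1: input=2 -> V=10
t=2: input=3 -> V=22
t=3: input=3 -> V=0 FIRE
t=4: input=2 -> V=10
t=5: input=0 -> V=7
t=6: input=2 -> V=14
t=7: input=1 -> V=14
t=8: input=1 -> V=14
t=9: input=0 -> V=9
t=10: input=2 -> V=16

Answer: 9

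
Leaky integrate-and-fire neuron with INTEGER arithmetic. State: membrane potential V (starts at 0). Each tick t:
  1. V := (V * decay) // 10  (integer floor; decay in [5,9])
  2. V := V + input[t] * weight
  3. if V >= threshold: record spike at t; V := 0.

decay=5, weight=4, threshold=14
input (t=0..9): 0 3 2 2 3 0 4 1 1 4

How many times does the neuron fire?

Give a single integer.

Answer: 4

Derivation:
t=0: input=0 -> V=0
t=1: input=3 -> V=12
t=2: input=2 -> V=0 FIRE
t=3: input=2 -> V=8
t=4: input=3 -> V=0 FIRE
t=5: input=0 -> V=0
t=6: input=4 -> V=0 FIRE
t=7: input=1 -> V=4
t=8: input=1 -> V=6
t=9: input=4 -> V=0 FIRE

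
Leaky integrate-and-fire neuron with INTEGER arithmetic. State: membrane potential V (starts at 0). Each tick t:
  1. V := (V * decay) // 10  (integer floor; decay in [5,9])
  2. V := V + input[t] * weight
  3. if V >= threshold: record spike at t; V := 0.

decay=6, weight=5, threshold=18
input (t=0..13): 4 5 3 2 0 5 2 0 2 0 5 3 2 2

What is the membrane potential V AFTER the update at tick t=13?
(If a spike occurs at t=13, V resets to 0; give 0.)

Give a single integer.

Answer: 10

Derivation:
t=0: input=4 -> V=0 FIRE
t=1: input=5 -> V=0 FIRE
t=2: input=3 -> V=15
t=3: input=2 -> V=0 FIRE
t=4: input=0 -> V=0
t=5: input=5 -> V=0 FIRE
t=6: input=2 -> V=10
t=7: input=0 -> V=6
t=8: input=2 -> V=13
t=9: input=0 -> V=7
t=10: input=5 -> V=0 FIRE
t=11: input=3 -> V=15
t=12: input=2 -> V=0 FIRE
t=13: input=2 -> V=10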